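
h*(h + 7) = h^2 + 7*h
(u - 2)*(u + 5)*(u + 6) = u^3 + 9*u^2 + 8*u - 60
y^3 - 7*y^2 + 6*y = y*(y - 6)*(y - 1)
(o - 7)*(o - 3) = o^2 - 10*o + 21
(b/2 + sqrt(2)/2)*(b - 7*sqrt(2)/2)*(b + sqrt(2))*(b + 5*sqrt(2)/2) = b^4/2 + sqrt(2)*b^3/2 - 39*b^2/4 - 37*sqrt(2)*b/2 - 35/2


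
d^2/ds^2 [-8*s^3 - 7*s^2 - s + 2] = -48*s - 14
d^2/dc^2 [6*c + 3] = 0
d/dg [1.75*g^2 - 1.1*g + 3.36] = 3.5*g - 1.1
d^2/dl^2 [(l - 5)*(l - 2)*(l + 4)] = 6*l - 6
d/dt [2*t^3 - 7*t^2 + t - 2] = 6*t^2 - 14*t + 1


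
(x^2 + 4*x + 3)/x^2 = 1 + 4/x + 3/x^2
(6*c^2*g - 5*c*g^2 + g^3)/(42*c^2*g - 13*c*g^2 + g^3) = (6*c^2 - 5*c*g + g^2)/(42*c^2 - 13*c*g + g^2)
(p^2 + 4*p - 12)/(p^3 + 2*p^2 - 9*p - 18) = (p^2 + 4*p - 12)/(p^3 + 2*p^2 - 9*p - 18)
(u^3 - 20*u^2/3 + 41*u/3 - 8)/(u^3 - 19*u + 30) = (3*u^2 - 11*u + 8)/(3*(u^2 + 3*u - 10))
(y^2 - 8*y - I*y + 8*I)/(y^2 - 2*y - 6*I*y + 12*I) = (y^2 - 8*y - I*y + 8*I)/(y^2 - 2*y - 6*I*y + 12*I)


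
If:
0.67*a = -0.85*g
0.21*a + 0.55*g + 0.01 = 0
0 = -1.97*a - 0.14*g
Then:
No Solution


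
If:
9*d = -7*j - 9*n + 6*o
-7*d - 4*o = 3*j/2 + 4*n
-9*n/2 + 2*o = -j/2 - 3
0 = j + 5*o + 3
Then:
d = 124/517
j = -576/517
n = 194/517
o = -195/517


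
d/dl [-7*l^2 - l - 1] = -14*l - 1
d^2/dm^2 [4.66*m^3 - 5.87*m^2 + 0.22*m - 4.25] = 27.96*m - 11.74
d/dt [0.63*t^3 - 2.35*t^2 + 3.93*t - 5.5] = 1.89*t^2 - 4.7*t + 3.93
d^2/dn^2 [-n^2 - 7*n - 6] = -2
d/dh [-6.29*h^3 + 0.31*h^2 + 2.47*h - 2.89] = -18.87*h^2 + 0.62*h + 2.47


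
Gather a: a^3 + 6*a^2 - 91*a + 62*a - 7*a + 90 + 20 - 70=a^3 + 6*a^2 - 36*a + 40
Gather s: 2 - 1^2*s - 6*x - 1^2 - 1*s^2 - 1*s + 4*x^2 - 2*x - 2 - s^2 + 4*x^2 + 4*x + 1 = -2*s^2 - 2*s + 8*x^2 - 4*x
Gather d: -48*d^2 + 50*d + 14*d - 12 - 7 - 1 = -48*d^2 + 64*d - 20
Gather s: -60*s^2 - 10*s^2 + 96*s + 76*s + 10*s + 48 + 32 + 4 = -70*s^2 + 182*s + 84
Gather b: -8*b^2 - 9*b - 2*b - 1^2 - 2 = -8*b^2 - 11*b - 3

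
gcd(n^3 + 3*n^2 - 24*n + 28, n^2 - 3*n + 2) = n - 2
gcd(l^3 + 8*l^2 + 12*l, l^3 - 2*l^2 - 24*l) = l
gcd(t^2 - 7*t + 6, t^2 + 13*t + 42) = 1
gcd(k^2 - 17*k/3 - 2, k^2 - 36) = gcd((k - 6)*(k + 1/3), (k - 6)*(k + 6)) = k - 6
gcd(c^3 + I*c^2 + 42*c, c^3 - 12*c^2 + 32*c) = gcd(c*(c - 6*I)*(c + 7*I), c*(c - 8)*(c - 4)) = c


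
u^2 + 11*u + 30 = (u + 5)*(u + 6)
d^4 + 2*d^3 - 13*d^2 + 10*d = d*(d - 2)*(d - 1)*(d + 5)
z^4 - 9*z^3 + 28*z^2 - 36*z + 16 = (z - 4)*(z - 2)^2*(z - 1)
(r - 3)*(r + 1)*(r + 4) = r^3 + 2*r^2 - 11*r - 12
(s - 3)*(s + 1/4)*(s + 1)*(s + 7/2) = s^4 + 7*s^3/4 - 77*s^2/8 - 13*s - 21/8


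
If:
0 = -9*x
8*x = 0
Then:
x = 0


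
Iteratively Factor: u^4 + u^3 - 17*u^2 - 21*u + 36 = (u - 4)*(u^3 + 5*u^2 + 3*u - 9) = (u - 4)*(u + 3)*(u^2 + 2*u - 3) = (u - 4)*(u + 3)^2*(u - 1)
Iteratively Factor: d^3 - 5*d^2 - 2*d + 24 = (d + 2)*(d^2 - 7*d + 12) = (d - 4)*(d + 2)*(d - 3)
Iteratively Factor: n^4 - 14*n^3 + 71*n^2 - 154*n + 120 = (n - 2)*(n^3 - 12*n^2 + 47*n - 60) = (n - 5)*(n - 2)*(n^2 - 7*n + 12) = (n - 5)*(n - 3)*(n - 2)*(n - 4)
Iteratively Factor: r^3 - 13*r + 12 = (r + 4)*(r^2 - 4*r + 3) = (r - 3)*(r + 4)*(r - 1)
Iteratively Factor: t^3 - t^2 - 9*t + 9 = (t + 3)*(t^2 - 4*t + 3) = (t - 3)*(t + 3)*(t - 1)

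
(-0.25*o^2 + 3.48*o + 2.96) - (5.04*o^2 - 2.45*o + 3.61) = -5.29*o^2 + 5.93*o - 0.65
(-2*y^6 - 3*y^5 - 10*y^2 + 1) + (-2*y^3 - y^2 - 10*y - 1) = -2*y^6 - 3*y^5 - 2*y^3 - 11*y^2 - 10*y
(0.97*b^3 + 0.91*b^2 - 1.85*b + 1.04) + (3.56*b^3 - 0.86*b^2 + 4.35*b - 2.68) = 4.53*b^3 + 0.05*b^2 + 2.5*b - 1.64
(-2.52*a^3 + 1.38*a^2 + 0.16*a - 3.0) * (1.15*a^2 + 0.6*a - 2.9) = -2.898*a^5 + 0.0749999999999997*a^4 + 8.32*a^3 - 7.356*a^2 - 2.264*a + 8.7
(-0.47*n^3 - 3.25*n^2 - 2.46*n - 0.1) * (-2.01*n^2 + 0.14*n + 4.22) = 0.9447*n^5 + 6.4667*n^4 + 2.5062*n^3 - 13.8584*n^2 - 10.3952*n - 0.422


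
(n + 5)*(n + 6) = n^2 + 11*n + 30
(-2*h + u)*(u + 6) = -2*h*u - 12*h + u^2 + 6*u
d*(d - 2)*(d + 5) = d^3 + 3*d^2 - 10*d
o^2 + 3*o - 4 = (o - 1)*(o + 4)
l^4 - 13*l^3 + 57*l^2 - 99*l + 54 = (l - 6)*(l - 3)^2*(l - 1)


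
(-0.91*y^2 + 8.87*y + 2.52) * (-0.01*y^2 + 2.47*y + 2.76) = 0.0091*y^4 - 2.3364*y^3 + 19.3721*y^2 + 30.7056*y + 6.9552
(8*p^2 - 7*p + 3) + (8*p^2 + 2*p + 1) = 16*p^2 - 5*p + 4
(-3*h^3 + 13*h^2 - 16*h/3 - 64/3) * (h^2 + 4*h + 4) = -3*h^5 + h^4 + 104*h^3/3 + 28*h^2/3 - 320*h/3 - 256/3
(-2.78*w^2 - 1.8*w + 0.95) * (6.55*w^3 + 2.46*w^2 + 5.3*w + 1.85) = -18.209*w^5 - 18.6288*w^4 - 12.9395*w^3 - 12.346*w^2 + 1.705*w + 1.7575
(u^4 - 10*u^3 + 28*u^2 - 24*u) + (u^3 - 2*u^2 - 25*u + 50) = u^4 - 9*u^3 + 26*u^2 - 49*u + 50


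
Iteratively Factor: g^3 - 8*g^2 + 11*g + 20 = (g + 1)*(g^2 - 9*g + 20) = (g - 4)*(g + 1)*(g - 5)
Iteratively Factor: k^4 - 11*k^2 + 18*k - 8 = (k - 2)*(k^3 + 2*k^2 - 7*k + 4) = (k - 2)*(k - 1)*(k^2 + 3*k - 4) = (k - 2)*(k - 1)^2*(k + 4)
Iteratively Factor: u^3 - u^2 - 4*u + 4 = (u - 2)*(u^2 + u - 2) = (u - 2)*(u - 1)*(u + 2)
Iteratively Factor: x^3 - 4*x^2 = (x)*(x^2 - 4*x) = x*(x - 4)*(x)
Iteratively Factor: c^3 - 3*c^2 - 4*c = (c + 1)*(c^2 - 4*c) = c*(c + 1)*(c - 4)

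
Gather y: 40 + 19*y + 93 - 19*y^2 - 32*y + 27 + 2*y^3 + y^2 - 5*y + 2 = 2*y^3 - 18*y^2 - 18*y + 162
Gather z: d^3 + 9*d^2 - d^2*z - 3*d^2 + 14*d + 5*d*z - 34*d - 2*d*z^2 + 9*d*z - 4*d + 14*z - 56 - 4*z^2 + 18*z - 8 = d^3 + 6*d^2 - 24*d + z^2*(-2*d - 4) + z*(-d^2 + 14*d + 32) - 64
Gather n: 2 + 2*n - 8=2*n - 6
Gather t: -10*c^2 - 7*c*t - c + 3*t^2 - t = -10*c^2 - c + 3*t^2 + t*(-7*c - 1)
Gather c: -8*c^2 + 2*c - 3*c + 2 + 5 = -8*c^2 - c + 7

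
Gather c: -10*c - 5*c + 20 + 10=30 - 15*c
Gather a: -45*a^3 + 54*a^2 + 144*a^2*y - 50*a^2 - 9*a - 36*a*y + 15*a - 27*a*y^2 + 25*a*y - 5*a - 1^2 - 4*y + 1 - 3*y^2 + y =-45*a^3 + a^2*(144*y + 4) + a*(-27*y^2 - 11*y + 1) - 3*y^2 - 3*y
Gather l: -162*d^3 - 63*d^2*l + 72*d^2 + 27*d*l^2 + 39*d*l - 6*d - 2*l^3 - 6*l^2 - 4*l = -162*d^3 + 72*d^2 - 6*d - 2*l^3 + l^2*(27*d - 6) + l*(-63*d^2 + 39*d - 4)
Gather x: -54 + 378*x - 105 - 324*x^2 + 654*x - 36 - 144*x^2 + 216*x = -468*x^2 + 1248*x - 195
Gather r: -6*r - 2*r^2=-2*r^2 - 6*r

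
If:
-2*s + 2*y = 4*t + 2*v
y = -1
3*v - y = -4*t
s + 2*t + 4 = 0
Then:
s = 1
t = -5/2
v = 3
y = -1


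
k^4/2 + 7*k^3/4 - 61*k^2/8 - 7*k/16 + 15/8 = (k/2 + 1/4)*(k - 5/2)*(k - 1/2)*(k + 6)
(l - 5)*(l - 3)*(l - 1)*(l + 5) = l^4 - 4*l^3 - 22*l^2 + 100*l - 75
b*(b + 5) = b^2 + 5*b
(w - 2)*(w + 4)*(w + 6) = w^3 + 8*w^2 + 4*w - 48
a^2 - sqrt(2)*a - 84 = (a - 7*sqrt(2))*(a + 6*sqrt(2))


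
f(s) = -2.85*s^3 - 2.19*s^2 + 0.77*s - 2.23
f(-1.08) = -2.03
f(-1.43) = 0.52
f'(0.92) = -10.50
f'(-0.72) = -0.51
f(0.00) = -2.23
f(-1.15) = -1.68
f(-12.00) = 4597.97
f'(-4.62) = -161.49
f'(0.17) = -0.22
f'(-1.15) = -5.50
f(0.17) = -2.18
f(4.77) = -357.70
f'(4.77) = -214.66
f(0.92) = -5.59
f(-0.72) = -2.86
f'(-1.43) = -10.45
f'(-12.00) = -1177.87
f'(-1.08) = -4.47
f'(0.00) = 0.77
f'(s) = -8.55*s^2 - 4.38*s + 0.77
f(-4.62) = 228.51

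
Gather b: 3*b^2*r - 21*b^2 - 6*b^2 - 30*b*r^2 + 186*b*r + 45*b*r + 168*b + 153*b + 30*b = b^2*(3*r - 27) + b*(-30*r^2 + 231*r + 351)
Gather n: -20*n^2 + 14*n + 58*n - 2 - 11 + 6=-20*n^2 + 72*n - 7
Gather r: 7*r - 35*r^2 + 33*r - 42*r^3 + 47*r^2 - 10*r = -42*r^3 + 12*r^2 + 30*r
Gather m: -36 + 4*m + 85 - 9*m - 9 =40 - 5*m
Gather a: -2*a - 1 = -2*a - 1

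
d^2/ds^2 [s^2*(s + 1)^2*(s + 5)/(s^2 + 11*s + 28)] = 2*(3*s^7 + 95*s^6 + 1209*s^5 + 7749*s^4 + 26056*s^3 + 42672*s^2 + 25872*s + 3920)/(s^6 + 33*s^5 + 447*s^4 + 3179*s^3 + 12516*s^2 + 25872*s + 21952)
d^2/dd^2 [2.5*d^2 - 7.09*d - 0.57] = 5.00000000000000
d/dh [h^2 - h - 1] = 2*h - 1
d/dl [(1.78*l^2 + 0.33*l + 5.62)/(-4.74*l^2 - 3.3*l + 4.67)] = (-4.3098*l^2 + 69.9028*l + 20.0871)/(22.4676*l^4 + 31.284*l^3 - 33.3816*l^2 - 30.822*l + 21.8089)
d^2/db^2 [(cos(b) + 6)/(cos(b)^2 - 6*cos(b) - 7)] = (9*sin(b)^4*cos(b) + 30*sin(b)^4 - 366*sin(b)^2 - 161*cos(b)/2 - 15*cos(3*b) - cos(5*b)/2 - 96)/(sin(b)^2 + 6*cos(b) + 6)^3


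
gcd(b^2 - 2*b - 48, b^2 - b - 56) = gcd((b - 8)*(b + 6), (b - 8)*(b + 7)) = b - 8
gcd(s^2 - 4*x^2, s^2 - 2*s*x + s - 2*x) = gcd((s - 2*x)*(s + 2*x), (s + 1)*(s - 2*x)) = -s + 2*x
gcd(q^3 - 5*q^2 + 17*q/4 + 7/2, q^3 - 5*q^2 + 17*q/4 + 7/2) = q^3 - 5*q^2 + 17*q/4 + 7/2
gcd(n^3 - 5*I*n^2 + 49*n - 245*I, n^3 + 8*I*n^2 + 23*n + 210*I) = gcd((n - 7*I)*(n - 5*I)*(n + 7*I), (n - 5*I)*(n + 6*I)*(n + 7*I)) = n^2 + 2*I*n + 35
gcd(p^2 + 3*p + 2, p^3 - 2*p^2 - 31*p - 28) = p + 1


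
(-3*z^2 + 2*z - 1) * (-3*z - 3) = 9*z^3 + 3*z^2 - 3*z + 3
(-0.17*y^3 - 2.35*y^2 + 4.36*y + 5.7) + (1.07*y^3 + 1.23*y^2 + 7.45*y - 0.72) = 0.9*y^3 - 1.12*y^2 + 11.81*y + 4.98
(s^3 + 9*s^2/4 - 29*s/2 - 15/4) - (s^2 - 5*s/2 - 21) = s^3 + 5*s^2/4 - 12*s + 69/4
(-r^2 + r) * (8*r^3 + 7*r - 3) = -8*r^5 + 8*r^4 - 7*r^3 + 10*r^2 - 3*r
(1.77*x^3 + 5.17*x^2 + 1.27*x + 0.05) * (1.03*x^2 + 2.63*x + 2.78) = 1.8231*x^5 + 9.9802*x^4 + 19.8258*x^3 + 17.7642*x^2 + 3.6621*x + 0.139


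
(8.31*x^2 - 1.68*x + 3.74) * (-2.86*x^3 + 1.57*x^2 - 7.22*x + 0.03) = -23.7666*x^5 + 17.8515*x^4 - 73.3322*x^3 + 18.2507*x^2 - 27.0532*x + 0.1122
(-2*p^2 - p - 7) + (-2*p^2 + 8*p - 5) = -4*p^2 + 7*p - 12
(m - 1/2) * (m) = m^2 - m/2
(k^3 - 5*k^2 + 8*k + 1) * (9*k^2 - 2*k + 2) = 9*k^5 - 47*k^4 + 84*k^3 - 17*k^2 + 14*k + 2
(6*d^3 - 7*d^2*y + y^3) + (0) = 6*d^3 - 7*d^2*y + y^3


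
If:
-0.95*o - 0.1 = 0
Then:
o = -0.11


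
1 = 1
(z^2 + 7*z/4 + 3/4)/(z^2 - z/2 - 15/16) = 4*(z + 1)/(4*z - 5)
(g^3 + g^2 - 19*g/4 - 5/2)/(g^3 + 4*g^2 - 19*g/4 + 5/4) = (4*g^3 + 4*g^2 - 19*g - 10)/(4*g^3 + 16*g^2 - 19*g + 5)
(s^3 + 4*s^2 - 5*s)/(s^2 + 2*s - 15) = s*(s - 1)/(s - 3)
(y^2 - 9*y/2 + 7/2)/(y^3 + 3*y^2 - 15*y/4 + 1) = 2*(2*y^2 - 9*y + 7)/(4*y^3 + 12*y^2 - 15*y + 4)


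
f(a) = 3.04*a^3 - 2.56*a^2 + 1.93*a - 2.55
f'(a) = 9.12*a^2 - 5.12*a + 1.93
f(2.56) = 36.62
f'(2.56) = 48.59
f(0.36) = -2.05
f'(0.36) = 1.27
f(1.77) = 9.70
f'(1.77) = 21.44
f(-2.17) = -49.86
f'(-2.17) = 55.99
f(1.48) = 4.55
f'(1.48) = 14.33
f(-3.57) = -180.38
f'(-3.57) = 136.44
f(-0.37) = -3.77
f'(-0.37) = 5.07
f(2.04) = 16.54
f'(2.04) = 29.44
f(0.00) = -2.55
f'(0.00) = 1.93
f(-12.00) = -5647.47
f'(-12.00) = 1376.65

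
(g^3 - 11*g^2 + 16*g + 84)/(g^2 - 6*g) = g - 5 - 14/g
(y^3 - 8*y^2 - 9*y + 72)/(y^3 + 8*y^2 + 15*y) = (y^2 - 11*y + 24)/(y*(y + 5))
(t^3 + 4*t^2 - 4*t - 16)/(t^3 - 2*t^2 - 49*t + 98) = (t^2 + 6*t + 8)/(t^2 - 49)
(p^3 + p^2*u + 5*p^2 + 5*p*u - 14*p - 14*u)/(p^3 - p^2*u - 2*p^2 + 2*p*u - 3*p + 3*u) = (p^3 + p^2*u + 5*p^2 + 5*p*u - 14*p - 14*u)/(p^3 - p^2*u - 2*p^2 + 2*p*u - 3*p + 3*u)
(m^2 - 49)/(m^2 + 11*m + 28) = (m - 7)/(m + 4)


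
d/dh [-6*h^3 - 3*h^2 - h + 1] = -18*h^2 - 6*h - 1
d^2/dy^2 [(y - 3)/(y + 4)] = -14/(y + 4)^3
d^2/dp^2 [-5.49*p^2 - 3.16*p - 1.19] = -10.9800000000000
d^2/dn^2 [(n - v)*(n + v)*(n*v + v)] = 2*v*(3*n + 1)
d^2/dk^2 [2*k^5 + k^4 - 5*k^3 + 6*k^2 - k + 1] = 40*k^3 + 12*k^2 - 30*k + 12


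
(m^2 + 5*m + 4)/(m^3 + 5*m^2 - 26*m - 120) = (m + 1)/(m^2 + m - 30)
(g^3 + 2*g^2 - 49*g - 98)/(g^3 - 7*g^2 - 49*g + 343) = (g + 2)/(g - 7)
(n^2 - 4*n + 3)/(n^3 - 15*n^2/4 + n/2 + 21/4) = 4*(n - 1)/(4*n^2 - 3*n - 7)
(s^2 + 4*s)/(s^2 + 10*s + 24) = s/(s + 6)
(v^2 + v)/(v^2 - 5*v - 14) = v*(v + 1)/(v^2 - 5*v - 14)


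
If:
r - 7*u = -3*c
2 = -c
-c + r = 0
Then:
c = -2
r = -2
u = -8/7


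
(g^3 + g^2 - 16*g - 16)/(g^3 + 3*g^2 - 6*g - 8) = (g - 4)/(g - 2)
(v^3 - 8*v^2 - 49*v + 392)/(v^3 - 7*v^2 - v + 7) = (v^2 - v - 56)/(v^2 - 1)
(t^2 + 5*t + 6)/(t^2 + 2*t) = (t + 3)/t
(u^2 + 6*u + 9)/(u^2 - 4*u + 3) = (u^2 + 6*u + 9)/(u^2 - 4*u + 3)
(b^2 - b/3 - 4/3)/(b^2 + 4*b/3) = (3*b^2 - b - 4)/(b*(3*b + 4))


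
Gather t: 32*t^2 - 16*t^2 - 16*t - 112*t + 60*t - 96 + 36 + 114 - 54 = 16*t^2 - 68*t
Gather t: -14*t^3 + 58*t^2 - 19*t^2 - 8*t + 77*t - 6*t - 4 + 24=-14*t^3 + 39*t^2 + 63*t + 20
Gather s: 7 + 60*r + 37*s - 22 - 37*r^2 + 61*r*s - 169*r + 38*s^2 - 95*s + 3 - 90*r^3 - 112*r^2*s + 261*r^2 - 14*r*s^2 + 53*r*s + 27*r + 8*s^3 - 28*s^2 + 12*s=-90*r^3 + 224*r^2 - 82*r + 8*s^3 + s^2*(10 - 14*r) + s*(-112*r^2 + 114*r - 46) - 12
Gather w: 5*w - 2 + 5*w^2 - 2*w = 5*w^2 + 3*w - 2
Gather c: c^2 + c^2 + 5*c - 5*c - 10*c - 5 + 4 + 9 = 2*c^2 - 10*c + 8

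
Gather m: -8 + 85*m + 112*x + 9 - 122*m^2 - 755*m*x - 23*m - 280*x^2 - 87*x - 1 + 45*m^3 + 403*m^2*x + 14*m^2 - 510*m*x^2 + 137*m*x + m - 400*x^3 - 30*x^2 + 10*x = 45*m^3 + m^2*(403*x - 108) + m*(-510*x^2 - 618*x + 63) - 400*x^3 - 310*x^2 + 35*x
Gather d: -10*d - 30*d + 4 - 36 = -40*d - 32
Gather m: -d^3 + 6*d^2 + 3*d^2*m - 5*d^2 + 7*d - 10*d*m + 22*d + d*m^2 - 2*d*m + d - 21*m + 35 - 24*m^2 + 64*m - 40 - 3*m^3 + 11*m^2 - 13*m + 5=-d^3 + d^2 + 30*d - 3*m^3 + m^2*(d - 13) + m*(3*d^2 - 12*d + 30)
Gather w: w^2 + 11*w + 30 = w^2 + 11*w + 30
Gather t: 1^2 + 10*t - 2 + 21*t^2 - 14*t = 21*t^2 - 4*t - 1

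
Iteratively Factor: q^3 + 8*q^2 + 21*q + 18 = (q + 3)*(q^2 + 5*q + 6) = (q + 3)^2*(q + 2)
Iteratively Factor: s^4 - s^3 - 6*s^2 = (s)*(s^3 - s^2 - 6*s) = s^2*(s^2 - s - 6) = s^2*(s + 2)*(s - 3)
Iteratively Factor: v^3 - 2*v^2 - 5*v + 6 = (v + 2)*(v^2 - 4*v + 3) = (v - 1)*(v + 2)*(v - 3)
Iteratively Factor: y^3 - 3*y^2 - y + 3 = (y - 3)*(y^2 - 1) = (y - 3)*(y - 1)*(y + 1)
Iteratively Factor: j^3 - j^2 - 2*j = (j - 2)*(j^2 + j) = (j - 2)*(j + 1)*(j)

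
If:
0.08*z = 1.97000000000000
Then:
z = 24.62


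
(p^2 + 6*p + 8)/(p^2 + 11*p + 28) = (p + 2)/(p + 7)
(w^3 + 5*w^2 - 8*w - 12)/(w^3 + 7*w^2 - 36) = (w + 1)/(w + 3)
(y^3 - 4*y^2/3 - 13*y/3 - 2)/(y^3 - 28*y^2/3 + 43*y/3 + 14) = (y + 1)/(y - 7)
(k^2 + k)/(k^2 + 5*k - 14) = k*(k + 1)/(k^2 + 5*k - 14)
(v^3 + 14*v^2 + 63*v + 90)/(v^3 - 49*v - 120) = (v + 6)/(v - 8)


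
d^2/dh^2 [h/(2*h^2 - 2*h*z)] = ((-3*h + z)*(h - z) + (2*h - z)^2)/(h^2*(h - z)^3)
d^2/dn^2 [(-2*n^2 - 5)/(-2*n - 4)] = 13/(n^3 + 6*n^2 + 12*n + 8)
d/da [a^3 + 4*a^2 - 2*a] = 3*a^2 + 8*a - 2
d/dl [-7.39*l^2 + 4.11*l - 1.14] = 4.11 - 14.78*l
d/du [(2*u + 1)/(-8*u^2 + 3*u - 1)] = (16*u^2 + 16*u - 5)/(64*u^4 - 48*u^3 + 25*u^2 - 6*u + 1)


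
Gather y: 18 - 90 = -72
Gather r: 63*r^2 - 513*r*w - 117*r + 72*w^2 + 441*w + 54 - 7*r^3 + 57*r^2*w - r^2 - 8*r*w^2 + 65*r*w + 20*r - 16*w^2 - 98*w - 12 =-7*r^3 + r^2*(57*w + 62) + r*(-8*w^2 - 448*w - 97) + 56*w^2 + 343*w + 42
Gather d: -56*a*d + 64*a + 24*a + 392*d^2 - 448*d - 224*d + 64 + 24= 88*a + 392*d^2 + d*(-56*a - 672) + 88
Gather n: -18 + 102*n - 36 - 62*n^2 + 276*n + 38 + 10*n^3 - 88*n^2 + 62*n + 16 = 10*n^3 - 150*n^2 + 440*n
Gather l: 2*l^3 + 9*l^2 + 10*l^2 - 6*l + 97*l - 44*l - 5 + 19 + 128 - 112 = 2*l^3 + 19*l^2 + 47*l + 30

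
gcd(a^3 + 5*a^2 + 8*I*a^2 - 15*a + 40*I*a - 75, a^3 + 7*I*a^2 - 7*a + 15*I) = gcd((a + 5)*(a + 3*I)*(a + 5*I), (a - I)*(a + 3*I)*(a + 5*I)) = a^2 + 8*I*a - 15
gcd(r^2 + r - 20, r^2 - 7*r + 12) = r - 4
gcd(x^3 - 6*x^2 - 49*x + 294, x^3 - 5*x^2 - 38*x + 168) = x - 7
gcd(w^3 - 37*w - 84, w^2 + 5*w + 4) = w + 4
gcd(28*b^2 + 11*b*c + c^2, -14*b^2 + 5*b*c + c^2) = 7*b + c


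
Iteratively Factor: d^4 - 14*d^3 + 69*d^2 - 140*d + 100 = (d - 2)*(d^3 - 12*d^2 + 45*d - 50) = (d - 2)^2*(d^2 - 10*d + 25) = (d - 5)*(d - 2)^2*(d - 5)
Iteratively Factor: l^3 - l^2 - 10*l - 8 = (l + 2)*(l^2 - 3*l - 4) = (l - 4)*(l + 2)*(l + 1)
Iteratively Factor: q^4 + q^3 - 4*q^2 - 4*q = (q + 2)*(q^3 - q^2 - 2*q) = (q - 2)*(q + 2)*(q^2 + q) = q*(q - 2)*(q + 2)*(q + 1)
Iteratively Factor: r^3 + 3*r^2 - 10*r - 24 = (r + 2)*(r^2 + r - 12) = (r - 3)*(r + 2)*(r + 4)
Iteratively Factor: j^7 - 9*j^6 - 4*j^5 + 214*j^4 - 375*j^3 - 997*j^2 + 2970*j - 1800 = (j + 4)*(j^6 - 13*j^5 + 48*j^4 + 22*j^3 - 463*j^2 + 855*j - 450) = (j + 3)*(j + 4)*(j^5 - 16*j^4 + 96*j^3 - 266*j^2 + 335*j - 150) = (j - 2)*(j + 3)*(j + 4)*(j^4 - 14*j^3 + 68*j^2 - 130*j + 75) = (j - 5)*(j - 2)*(j + 3)*(j + 4)*(j^3 - 9*j^2 + 23*j - 15) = (j - 5)*(j - 2)*(j - 1)*(j + 3)*(j + 4)*(j^2 - 8*j + 15) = (j - 5)*(j - 3)*(j - 2)*(j - 1)*(j + 3)*(j + 4)*(j - 5)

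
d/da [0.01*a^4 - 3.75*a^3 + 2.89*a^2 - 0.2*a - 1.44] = 0.04*a^3 - 11.25*a^2 + 5.78*a - 0.2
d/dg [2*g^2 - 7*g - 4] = 4*g - 7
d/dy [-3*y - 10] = -3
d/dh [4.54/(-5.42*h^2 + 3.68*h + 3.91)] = (49.2136*h - 16.7072)/(-5.42*h^2 + 3.68*h + 3.91)^2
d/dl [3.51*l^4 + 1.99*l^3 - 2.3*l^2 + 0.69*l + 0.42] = 14.04*l^3 + 5.97*l^2 - 4.6*l + 0.69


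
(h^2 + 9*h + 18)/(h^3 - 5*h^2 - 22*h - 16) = (h^2 + 9*h + 18)/(h^3 - 5*h^2 - 22*h - 16)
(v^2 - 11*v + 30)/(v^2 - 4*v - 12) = (v - 5)/(v + 2)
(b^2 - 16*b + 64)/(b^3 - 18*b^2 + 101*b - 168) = (b - 8)/(b^2 - 10*b + 21)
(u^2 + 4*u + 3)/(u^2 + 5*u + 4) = (u + 3)/(u + 4)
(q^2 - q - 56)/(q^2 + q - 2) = (q^2 - q - 56)/(q^2 + q - 2)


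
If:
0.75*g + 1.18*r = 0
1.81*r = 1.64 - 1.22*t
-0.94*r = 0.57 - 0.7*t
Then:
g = -0.30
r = 0.19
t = 1.07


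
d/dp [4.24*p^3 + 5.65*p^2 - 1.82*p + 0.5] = 12.72*p^2 + 11.3*p - 1.82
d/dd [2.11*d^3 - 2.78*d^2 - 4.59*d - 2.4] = 6.33*d^2 - 5.56*d - 4.59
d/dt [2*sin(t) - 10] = 2*cos(t)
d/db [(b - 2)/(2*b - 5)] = -1/(2*b - 5)^2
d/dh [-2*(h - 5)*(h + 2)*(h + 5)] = -6*h^2 - 8*h + 50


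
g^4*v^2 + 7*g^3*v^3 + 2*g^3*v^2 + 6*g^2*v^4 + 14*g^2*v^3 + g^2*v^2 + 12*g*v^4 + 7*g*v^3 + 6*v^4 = (g + v)*(g + 6*v)*(g*v + v)^2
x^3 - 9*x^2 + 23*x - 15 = (x - 5)*(x - 3)*(x - 1)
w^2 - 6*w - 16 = (w - 8)*(w + 2)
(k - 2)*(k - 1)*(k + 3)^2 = k^4 + 3*k^3 - 7*k^2 - 15*k + 18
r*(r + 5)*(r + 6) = r^3 + 11*r^2 + 30*r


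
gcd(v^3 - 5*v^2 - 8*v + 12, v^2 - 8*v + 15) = 1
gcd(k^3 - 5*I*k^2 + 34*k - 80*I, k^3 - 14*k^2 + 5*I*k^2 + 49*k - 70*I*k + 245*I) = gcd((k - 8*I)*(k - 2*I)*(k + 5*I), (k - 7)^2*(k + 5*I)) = k + 5*I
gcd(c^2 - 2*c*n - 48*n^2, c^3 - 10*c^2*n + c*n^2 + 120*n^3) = c - 8*n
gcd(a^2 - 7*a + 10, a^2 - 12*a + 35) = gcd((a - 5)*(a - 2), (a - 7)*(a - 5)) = a - 5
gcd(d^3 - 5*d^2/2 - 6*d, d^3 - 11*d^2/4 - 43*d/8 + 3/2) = d^2 - 5*d/2 - 6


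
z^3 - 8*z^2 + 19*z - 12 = (z - 4)*(z - 3)*(z - 1)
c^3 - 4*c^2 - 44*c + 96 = (c - 8)*(c - 2)*(c + 6)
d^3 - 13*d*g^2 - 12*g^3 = (d - 4*g)*(d + g)*(d + 3*g)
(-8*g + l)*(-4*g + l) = 32*g^2 - 12*g*l + l^2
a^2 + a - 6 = (a - 2)*(a + 3)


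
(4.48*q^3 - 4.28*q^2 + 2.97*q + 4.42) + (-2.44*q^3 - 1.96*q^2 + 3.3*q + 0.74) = 2.04*q^3 - 6.24*q^2 + 6.27*q + 5.16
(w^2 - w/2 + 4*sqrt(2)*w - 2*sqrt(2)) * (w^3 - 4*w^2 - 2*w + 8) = w^5 - 9*w^4/2 + 4*sqrt(2)*w^4 - 18*sqrt(2)*w^3 + 9*w^2 - 4*w + 36*sqrt(2)*w - 16*sqrt(2)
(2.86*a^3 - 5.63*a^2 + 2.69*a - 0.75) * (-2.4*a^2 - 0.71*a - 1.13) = -6.864*a^5 + 11.4814*a^4 - 5.6905*a^3 + 6.252*a^2 - 2.5072*a + 0.8475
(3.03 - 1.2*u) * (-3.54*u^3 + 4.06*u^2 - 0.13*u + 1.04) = 4.248*u^4 - 15.5982*u^3 + 12.4578*u^2 - 1.6419*u + 3.1512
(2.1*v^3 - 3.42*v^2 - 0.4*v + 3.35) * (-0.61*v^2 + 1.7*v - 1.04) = -1.281*v^5 + 5.6562*v^4 - 7.754*v^3 + 0.8333*v^2 + 6.111*v - 3.484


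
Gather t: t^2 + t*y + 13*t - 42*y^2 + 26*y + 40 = t^2 + t*(y + 13) - 42*y^2 + 26*y + 40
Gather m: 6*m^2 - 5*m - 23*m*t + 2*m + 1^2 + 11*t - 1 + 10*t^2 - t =6*m^2 + m*(-23*t - 3) + 10*t^2 + 10*t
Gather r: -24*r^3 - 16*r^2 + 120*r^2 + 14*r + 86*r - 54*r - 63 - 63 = -24*r^3 + 104*r^2 + 46*r - 126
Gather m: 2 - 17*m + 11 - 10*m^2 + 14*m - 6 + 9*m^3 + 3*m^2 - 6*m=9*m^3 - 7*m^2 - 9*m + 7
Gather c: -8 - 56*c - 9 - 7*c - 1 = -63*c - 18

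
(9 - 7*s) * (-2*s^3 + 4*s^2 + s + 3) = 14*s^4 - 46*s^3 + 29*s^2 - 12*s + 27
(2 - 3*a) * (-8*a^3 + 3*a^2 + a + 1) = 24*a^4 - 25*a^3 + 3*a^2 - a + 2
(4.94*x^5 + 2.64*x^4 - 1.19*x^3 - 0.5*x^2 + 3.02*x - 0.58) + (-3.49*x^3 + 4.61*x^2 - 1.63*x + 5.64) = 4.94*x^5 + 2.64*x^4 - 4.68*x^3 + 4.11*x^2 + 1.39*x + 5.06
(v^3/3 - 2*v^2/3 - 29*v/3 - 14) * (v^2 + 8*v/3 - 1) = v^5/3 + 2*v^4/9 - 106*v^3/9 - 352*v^2/9 - 83*v/3 + 14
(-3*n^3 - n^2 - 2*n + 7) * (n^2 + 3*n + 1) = -3*n^5 - 10*n^4 - 8*n^3 + 19*n + 7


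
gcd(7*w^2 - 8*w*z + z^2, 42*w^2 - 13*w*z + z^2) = -7*w + z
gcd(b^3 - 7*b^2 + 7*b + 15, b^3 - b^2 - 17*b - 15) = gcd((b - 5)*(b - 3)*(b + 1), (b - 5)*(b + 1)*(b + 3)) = b^2 - 4*b - 5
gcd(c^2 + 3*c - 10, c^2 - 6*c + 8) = c - 2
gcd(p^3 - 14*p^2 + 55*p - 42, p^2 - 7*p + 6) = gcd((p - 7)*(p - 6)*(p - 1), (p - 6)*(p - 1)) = p^2 - 7*p + 6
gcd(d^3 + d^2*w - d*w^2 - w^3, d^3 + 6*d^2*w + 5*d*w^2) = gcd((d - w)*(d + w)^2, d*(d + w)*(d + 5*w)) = d + w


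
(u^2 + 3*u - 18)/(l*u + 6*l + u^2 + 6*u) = (u - 3)/(l + u)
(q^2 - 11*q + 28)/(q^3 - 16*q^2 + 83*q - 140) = 1/(q - 5)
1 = 1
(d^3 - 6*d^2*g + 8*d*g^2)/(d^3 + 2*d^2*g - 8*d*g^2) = (d - 4*g)/(d + 4*g)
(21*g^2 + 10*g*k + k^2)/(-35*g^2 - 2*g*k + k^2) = (-21*g^2 - 10*g*k - k^2)/(35*g^2 + 2*g*k - k^2)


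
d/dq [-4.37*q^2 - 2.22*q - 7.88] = -8.74*q - 2.22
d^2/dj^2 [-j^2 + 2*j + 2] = -2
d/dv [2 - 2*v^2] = -4*v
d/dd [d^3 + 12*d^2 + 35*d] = 3*d^2 + 24*d + 35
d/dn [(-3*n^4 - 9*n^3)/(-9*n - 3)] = n^2*(9*n^2 + 22*n + 9)/(9*n^2 + 6*n + 1)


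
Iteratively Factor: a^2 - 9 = (a - 3)*(a + 3)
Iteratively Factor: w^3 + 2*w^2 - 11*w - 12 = (w + 4)*(w^2 - 2*w - 3) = (w - 3)*(w + 4)*(w + 1)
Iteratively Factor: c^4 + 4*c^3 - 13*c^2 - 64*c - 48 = (c + 3)*(c^3 + c^2 - 16*c - 16) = (c + 1)*(c + 3)*(c^2 - 16) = (c - 4)*(c + 1)*(c + 3)*(c + 4)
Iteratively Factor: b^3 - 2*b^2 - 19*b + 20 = (b - 1)*(b^2 - b - 20) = (b - 1)*(b + 4)*(b - 5)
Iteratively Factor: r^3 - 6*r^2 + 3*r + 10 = (r - 5)*(r^2 - r - 2) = (r - 5)*(r + 1)*(r - 2)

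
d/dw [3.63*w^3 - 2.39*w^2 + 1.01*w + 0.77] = 10.89*w^2 - 4.78*w + 1.01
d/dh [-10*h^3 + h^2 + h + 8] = -30*h^2 + 2*h + 1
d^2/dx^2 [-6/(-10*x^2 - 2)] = 30*(15*x^2 - 1)/(5*x^2 + 1)^3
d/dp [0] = 0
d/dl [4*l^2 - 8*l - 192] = 8*l - 8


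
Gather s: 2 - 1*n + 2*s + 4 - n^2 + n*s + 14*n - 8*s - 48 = -n^2 + 13*n + s*(n - 6) - 42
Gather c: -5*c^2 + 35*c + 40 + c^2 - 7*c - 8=-4*c^2 + 28*c + 32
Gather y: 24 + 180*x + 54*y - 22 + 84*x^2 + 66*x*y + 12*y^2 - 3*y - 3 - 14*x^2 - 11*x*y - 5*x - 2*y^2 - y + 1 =70*x^2 + 175*x + 10*y^2 + y*(55*x + 50)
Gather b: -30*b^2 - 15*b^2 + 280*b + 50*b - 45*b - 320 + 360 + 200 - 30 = -45*b^2 + 285*b + 210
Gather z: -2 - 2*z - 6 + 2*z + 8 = 0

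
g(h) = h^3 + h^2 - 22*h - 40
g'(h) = 3*h^2 + 2*h - 22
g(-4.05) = -0.93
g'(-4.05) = 19.11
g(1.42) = -66.36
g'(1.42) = -13.11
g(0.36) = -47.74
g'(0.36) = -20.89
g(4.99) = -0.63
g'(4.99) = 62.68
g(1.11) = -61.82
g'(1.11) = -16.08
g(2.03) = -72.17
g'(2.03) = -5.58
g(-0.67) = -25.11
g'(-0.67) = -21.99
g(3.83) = -53.41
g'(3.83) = 29.67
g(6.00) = 80.00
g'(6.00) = 98.00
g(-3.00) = 8.00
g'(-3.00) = -1.00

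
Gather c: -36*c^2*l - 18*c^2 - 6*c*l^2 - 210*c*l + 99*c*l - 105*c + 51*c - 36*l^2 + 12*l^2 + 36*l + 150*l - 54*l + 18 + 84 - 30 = c^2*(-36*l - 18) + c*(-6*l^2 - 111*l - 54) - 24*l^2 + 132*l + 72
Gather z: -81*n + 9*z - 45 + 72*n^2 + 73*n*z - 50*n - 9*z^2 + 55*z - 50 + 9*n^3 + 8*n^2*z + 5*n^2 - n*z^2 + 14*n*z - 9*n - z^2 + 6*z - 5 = 9*n^3 + 77*n^2 - 140*n + z^2*(-n - 10) + z*(8*n^2 + 87*n + 70) - 100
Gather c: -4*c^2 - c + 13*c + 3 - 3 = -4*c^2 + 12*c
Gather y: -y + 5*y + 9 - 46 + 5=4*y - 32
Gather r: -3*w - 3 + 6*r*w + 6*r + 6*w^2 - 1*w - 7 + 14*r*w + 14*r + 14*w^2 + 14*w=r*(20*w + 20) + 20*w^2 + 10*w - 10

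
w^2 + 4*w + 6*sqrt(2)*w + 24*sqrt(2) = (w + 4)*(w + 6*sqrt(2))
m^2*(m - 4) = m^3 - 4*m^2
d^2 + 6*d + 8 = (d + 2)*(d + 4)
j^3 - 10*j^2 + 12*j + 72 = (j - 6)^2*(j + 2)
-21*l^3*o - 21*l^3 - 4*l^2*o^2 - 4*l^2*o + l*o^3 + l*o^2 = (-7*l + o)*(3*l + o)*(l*o + l)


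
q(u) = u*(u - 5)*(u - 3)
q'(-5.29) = 183.59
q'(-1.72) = 51.40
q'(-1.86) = 55.14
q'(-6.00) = 219.00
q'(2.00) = -5.00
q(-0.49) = -9.39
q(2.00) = 6.00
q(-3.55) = -198.81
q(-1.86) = -62.01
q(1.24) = 8.21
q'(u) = u*(u - 5) + u*(u - 3) + (u - 5)*(u - 3) = 3*u^2 - 16*u + 15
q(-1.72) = -54.56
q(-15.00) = -5400.00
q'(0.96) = 2.40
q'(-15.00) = 930.00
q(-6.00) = -594.00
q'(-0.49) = 23.56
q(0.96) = 7.91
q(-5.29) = -451.26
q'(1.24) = -0.23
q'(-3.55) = 109.61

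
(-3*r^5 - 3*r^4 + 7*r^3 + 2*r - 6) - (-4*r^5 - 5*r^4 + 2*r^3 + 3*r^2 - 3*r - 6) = r^5 + 2*r^4 + 5*r^3 - 3*r^2 + 5*r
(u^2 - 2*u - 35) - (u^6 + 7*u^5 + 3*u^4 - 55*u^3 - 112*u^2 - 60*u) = -u^6 - 7*u^5 - 3*u^4 + 55*u^3 + 113*u^2 + 58*u - 35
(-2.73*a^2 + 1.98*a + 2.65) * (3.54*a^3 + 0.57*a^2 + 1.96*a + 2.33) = -9.6642*a^5 + 5.4531*a^4 + 5.1588*a^3 - 0.969600000000001*a^2 + 9.8074*a + 6.1745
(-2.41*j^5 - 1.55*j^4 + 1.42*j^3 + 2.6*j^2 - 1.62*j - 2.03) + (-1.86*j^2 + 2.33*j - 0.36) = -2.41*j^5 - 1.55*j^4 + 1.42*j^3 + 0.74*j^2 + 0.71*j - 2.39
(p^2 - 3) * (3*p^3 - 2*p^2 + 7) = 3*p^5 - 2*p^4 - 9*p^3 + 13*p^2 - 21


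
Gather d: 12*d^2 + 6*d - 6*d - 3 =12*d^2 - 3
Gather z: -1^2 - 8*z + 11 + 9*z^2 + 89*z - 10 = 9*z^2 + 81*z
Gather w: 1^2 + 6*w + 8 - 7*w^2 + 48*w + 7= -7*w^2 + 54*w + 16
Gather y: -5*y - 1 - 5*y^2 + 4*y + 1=-5*y^2 - y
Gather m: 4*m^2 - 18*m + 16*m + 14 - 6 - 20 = 4*m^2 - 2*m - 12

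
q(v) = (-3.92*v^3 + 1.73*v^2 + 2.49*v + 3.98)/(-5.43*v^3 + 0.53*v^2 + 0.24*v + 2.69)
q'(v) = (-11.76*v^2 + 3.46*v + 2.49)/(-5.43*v^3 + 0.53*v^2 + 0.24*v + 2.69) + (16.29*v^2 - 1.06*v - 0.24)*(-3.92*v^3 + 1.73*v^2 + 2.49*v + 3.98)/(-5.43*v^3 + 0.53*v^2 + 0.24*v + 2.69)^2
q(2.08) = 0.43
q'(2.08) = 0.28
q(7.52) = 0.68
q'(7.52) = 0.01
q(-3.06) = 0.77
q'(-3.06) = 0.01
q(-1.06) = 0.84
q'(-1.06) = 0.18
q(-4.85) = 0.76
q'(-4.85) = 0.00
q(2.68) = 0.54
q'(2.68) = 0.12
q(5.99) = 0.67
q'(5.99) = 0.01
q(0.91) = -6.35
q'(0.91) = 110.19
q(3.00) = 0.57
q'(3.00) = 0.08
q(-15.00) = 0.74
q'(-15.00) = 0.00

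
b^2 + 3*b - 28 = (b - 4)*(b + 7)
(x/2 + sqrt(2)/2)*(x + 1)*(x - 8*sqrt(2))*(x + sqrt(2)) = x^4/2 - 3*sqrt(2)*x^3 + x^3/2 - 15*x^2 - 3*sqrt(2)*x^2 - 15*x - 8*sqrt(2)*x - 8*sqrt(2)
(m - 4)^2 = m^2 - 8*m + 16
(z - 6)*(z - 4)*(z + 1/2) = z^3 - 19*z^2/2 + 19*z + 12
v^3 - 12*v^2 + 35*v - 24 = (v - 8)*(v - 3)*(v - 1)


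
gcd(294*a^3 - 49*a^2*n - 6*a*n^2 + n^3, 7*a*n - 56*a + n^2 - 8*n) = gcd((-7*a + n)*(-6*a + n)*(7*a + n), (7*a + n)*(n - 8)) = 7*a + n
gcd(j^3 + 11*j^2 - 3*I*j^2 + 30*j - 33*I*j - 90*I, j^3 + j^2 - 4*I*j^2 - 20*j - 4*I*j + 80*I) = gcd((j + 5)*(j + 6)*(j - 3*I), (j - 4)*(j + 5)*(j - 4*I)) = j + 5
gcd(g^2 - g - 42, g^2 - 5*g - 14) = g - 7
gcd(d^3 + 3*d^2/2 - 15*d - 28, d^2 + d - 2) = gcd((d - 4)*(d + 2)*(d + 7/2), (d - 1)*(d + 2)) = d + 2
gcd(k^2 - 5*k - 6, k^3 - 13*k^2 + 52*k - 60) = k - 6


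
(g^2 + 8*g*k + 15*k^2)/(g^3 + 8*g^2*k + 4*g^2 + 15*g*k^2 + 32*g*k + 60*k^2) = 1/(g + 4)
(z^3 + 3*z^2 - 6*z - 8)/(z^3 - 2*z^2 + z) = (z^3 + 3*z^2 - 6*z - 8)/(z*(z^2 - 2*z + 1))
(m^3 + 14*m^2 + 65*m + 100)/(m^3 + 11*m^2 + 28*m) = (m^2 + 10*m + 25)/(m*(m + 7))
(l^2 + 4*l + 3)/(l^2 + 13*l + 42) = (l^2 + 4*l + 3)/(l^2 + 13*l + 42)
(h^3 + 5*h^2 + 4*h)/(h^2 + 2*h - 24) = h*(h^2 + 5*h + 4)/(h^2 + 2*h - 24)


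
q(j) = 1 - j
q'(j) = -1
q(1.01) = -0.01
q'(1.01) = -1.00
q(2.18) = -1.18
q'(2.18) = -1.00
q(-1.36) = 2.36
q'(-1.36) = -1.00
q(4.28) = -3.28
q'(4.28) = -1.00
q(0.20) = 0.80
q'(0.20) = -1.00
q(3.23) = -2.23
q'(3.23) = -1.00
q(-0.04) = 1.04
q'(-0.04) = -1.00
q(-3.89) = 4.89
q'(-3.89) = -1.00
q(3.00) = -2.00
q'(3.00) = -1.00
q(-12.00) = 13.00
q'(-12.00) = -1.00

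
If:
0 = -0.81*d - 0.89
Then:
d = -1.10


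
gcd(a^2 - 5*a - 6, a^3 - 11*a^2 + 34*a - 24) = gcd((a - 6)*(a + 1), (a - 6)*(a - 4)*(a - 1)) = a - 6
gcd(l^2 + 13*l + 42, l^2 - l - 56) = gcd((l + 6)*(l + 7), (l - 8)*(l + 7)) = l + 7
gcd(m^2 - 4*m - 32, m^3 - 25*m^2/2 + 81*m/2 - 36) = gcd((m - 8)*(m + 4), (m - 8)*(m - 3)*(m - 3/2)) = m - 8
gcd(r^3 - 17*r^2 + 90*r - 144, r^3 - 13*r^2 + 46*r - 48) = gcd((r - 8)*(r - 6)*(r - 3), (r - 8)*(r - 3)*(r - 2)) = r^2 - 11*r + 24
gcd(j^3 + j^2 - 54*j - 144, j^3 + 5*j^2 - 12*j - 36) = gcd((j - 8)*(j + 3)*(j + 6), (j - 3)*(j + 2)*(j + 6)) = j + 6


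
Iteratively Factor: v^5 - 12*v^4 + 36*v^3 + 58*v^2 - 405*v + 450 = (v - 5)*(v^4 - 7*v^3 + v^2 + 63*v - 90) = (v - 5)*(v + 3)*(v^3 - 10*v^2 + 31*v - 30) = (v - 5)*(v - 3)*(v + 3)*(v^2 - 7*v + 10) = (v - 5)^2*(v - 3)*(v + 3)*(v - 2)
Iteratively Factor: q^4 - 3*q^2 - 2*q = (q + 1)*(q^3 - q^2 - 2*q) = (q - 2)*(q + 1)*(q^2 + q) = (q - 2)*(q + 1)^2*(q)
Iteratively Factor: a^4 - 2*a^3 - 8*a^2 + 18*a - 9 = (a + 3)*(a^3 - 5*a^2 + 7*a - 3) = (a - 1)*(a + 3)*(a^2 - 4*a + 3) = (a - 1)^2*(a + 3)*(a - 3)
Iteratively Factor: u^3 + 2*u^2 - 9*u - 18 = (u - 3)*(u^2 + 5*u + 6) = (u - 3)*(u + 3)*(u + 2)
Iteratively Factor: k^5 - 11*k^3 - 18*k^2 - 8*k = (k - 4)*(k^4 + 4*k^3 + 5*k^2 + 2*k) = k*(k - 4)*(k^3 + 4*k^2 + 5*k + 2) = k*(k - 4)*(k + 1)*(k^2 + 3*k + 2) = k*(k - 4)*(k + 1)^2*(k + 2)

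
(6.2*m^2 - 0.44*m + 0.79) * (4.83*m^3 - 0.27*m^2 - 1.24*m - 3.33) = 29.946*m^5 - 3.7992*m^4 - 3.7535*m^3 - 20.3137*m^2 + 0.4856*m - 2.6307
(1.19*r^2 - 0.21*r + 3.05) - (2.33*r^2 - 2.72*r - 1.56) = -1.14*r^2 + 2.51*r + 4.61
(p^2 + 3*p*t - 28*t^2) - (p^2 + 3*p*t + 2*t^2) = -30*t^2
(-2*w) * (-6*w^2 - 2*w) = 12*w^3 + 4*w^2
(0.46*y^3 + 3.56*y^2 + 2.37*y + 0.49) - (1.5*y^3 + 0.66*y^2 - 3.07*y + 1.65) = -1.04*y^3 + 2.9*y^2 + 5.44*y - 1.16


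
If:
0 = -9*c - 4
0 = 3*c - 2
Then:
No Solution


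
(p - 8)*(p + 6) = p^2 - 2*p - 48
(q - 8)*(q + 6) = q^2 - 2*q - 48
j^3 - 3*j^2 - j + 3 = (j - 3)*(j - 1)*(j + 1)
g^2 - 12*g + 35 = (g - 7)*(g - 5)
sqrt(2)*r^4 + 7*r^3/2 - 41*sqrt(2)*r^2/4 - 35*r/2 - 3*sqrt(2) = (r - 2*sqrt(2))*(r + sqrt(2)/2)*(r + 3*sqrt(2))*(sqrt(2)*r + 1/2)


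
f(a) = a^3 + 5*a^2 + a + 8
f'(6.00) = 169.00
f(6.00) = 410.00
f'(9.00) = 334.00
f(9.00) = 1151.00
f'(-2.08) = -6.82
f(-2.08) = 18.55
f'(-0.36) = -2.21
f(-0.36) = 8.24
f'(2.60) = 47.28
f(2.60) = 61.98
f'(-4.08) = 10.14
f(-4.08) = 19.23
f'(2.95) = 56.61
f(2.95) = 80.13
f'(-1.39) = -7.10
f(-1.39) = 13.58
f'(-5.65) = 40.27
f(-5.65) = -18.40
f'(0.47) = 6.36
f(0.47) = 9.68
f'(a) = 3*a^2 + 10*a + 1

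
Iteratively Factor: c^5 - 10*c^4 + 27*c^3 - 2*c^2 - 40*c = (c + 1)*(c^4 - 11*c^3 + 38*c^2 - 40*c) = c*(c + 1)*(c^3 - 11*c^2 + 38*c - 40) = c*(c - 5)*(c + 1)*(c^2 - 6*c + 8) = c*(c - 5)*(c - 4)*(c + 1)*(c - 2)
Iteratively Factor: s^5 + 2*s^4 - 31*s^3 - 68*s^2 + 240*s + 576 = (s + 4)*(s^4 - 2*s^3 - 23*s^2 + 24*s + 144) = (s - 4)*(s + 4)*(s^3 + 2*s^2 - 15*s - 36) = (s - 4)^2*(s + 4)*(s^2 + 6*s + 9) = (s - 4)^2*(s + 3)*(s + 4)*(s + 3)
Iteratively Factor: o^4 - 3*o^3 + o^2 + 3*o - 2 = (o + 1)*(o^3 - 4*o^2 + 5*o - 2) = (o - 2)*(o + 1)*(o^2 - 2*o + 1) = (o - 2)*(o - 1)*(o + 1)*(o - 1)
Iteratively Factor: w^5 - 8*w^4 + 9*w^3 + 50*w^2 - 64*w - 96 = (w + 2)*(w^4 - 10*w^3 + 29*w^2 - 8*w - 48) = (w - 3)*(w + 2)*(w^3 - 7*w^2 + 8*w + 16) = (w - 4)*(w - 3)*(w + 2)*(w^2 - 3*w - 4) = (w - 4)*(w - 3)*(w + 1)*(w + 2)*(w - 4)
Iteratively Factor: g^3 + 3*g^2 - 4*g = (g + 4)*(g^2 - g) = g*(g + 4)*(g - 1)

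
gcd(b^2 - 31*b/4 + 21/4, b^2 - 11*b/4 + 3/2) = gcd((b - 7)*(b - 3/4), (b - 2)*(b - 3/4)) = b - 3/4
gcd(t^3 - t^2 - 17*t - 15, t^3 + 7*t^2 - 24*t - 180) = t - 5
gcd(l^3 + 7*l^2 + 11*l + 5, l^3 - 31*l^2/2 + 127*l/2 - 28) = 1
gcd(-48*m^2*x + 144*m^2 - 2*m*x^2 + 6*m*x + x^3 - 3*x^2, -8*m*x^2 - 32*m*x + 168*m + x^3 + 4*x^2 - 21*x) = -8*m*x + 24*m + x^2 - 3*x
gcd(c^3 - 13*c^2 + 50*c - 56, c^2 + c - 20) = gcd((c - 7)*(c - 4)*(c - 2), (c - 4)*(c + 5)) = c - 4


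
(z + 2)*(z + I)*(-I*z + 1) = -I*z^3 + 2*z^2 - 2*I*z^2 + 4*z + I*z + 2*I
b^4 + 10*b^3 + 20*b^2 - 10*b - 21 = (b - 1)*(b + 1)*(b + 3)*(b + 7)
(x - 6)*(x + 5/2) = x^2 - 7*x/2 - 15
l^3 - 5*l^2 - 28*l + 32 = (l - 8)*(l - 1)*(l + 4)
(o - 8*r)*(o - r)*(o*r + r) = o^3*r - 9*o^2*r^2 + o^2*r + 8*o*r^3 - 9*o*r^2 + 8*r^3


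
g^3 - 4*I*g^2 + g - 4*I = (g - 4*I)*(g - I)*(g + I)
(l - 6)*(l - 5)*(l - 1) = l^3 - 12*l^2 + 41*l - 30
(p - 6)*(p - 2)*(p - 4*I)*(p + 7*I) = p^4 - 8*p^3 + 3*I*p^3 + 40*p^2 - 24*I*p^2 - 224*p + 36*I*p + 336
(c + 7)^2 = c^2 + 14*c + 49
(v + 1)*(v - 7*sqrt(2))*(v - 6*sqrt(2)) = v^3 - 13*sqrt(2)*v^2 + v^2 - 13*sqrt(2)*v + 84*v + 84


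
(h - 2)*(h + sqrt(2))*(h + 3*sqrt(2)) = h^3 - 2*h^2 + 4*sqrt(2)*h^2 - 8*sqrt(2)*h + 6*h - 12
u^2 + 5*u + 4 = (u + 1)*(u + 4)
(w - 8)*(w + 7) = w^2 - w - 56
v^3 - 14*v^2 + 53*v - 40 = (v - 8)*(v - 5)*(v - 1)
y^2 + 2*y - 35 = (y - 5)*(y + 7)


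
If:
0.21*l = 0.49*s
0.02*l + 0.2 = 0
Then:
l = -10.00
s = -4.29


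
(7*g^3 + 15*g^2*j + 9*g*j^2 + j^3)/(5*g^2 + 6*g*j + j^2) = (7*g^2 + 8*g*j + j^2)/(5*g + j)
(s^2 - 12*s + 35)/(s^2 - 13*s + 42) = (s - 5)/(s - 6)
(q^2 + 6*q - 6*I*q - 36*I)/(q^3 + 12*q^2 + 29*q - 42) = (q - 6*I)/(q^2 + 6*q - 7)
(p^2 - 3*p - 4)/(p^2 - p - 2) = (p - 4)/(p - 2)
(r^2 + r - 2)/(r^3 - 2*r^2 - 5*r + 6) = 1/(r - 3)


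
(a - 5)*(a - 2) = a^2 - 7*a + 10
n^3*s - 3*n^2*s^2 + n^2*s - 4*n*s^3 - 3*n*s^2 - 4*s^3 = (n - 4*s)*(n + s)*(n*s + s)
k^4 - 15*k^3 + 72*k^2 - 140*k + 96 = (k - 8)*(k - 3)*(k - 2)^2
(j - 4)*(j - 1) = j^2 - 5*j + 4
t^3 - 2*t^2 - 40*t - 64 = (t - 8)*(t + 2)*(t + 4)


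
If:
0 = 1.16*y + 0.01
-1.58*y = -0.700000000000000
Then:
No Solution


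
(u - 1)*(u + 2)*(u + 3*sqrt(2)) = u^3 + u^2 + 3*sqrt(2)*u^2 - 2*u + 3*sqrt(2)*u - 6*sqrt(2)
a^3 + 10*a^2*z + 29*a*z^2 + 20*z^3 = (a + z)*(a + 4*z)*(a + 5*z)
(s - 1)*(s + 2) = s^2 + s - 2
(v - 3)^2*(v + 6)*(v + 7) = v^4 + 7*v^3 - 27*v^2 - 135*v + 378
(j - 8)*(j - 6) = j^2 - 14*j + 48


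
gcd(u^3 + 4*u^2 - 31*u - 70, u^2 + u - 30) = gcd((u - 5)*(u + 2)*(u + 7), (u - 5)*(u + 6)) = u - 5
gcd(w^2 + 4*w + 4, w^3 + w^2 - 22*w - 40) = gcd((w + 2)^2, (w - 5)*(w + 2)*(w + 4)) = w + 2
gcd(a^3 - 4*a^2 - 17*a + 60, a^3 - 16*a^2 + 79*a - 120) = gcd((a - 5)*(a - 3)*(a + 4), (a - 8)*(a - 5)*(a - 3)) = a^2 - 8*a + 15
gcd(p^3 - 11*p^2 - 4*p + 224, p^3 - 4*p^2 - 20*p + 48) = p + 4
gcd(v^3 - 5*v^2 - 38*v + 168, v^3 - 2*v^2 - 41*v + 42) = v^2 - v - 42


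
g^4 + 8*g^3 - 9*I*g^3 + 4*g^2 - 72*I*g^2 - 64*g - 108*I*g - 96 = (g + 2)*(g + 6)*(g - 8*I)*(g - I)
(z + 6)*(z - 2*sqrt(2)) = z^2 - 2*sqrt(2)*z + 6*z - 12*sqrt(2)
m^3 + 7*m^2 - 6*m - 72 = (m - 3)*(m + 4)*(m + 6)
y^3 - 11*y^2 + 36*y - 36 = (y - 6)*(y - 3)*(y - 2)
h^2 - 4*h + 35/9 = (h - 7/3)*(h - 5/3)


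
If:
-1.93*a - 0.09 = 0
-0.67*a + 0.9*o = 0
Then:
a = -0.05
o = -0.03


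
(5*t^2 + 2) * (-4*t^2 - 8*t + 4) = -20*t^4 - 40*t^3 + 12*t^2 - 16*t + 8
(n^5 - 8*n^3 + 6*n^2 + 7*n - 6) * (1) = n^5 - 8*n^3 + 6*n^2 + 7*n - 6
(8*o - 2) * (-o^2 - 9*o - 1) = -8*o^3 - 70*o^2 + 10*o + 2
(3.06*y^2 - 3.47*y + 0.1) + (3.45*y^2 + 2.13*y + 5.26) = 6.51*y^2 - 1.34*y + 5.36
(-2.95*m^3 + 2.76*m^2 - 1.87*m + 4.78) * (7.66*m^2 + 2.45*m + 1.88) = -22.597*m^5 + 13.9141*m^4 - 13.1082*m^3 + 37.2221*m^2 + 8.1954*m + 8.9864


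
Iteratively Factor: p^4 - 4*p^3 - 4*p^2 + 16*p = (p + 2)*(p^3 - 6*p^2 + 8*p) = (p - 2)*(p + 2)*(p^2 - 4*p) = p*(p - 2)*(p + 2)*(p - 4)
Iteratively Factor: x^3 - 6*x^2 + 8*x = (x - 4)*(x^2 - 2*x) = x*(x - 4)*(x - 2)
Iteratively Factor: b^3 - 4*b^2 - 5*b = (b)*(b^2 - 4*b - 5) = b*(b - 5)*(b + 1)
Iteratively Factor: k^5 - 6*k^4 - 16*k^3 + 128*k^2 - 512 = (k - 4)*(k^4 - 2*k^3 - 24*k^2 + 32*k + 128) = (k - 4)^2*(k^3 + 2*k^2 - 16*k - 32) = (k - 4)^2*(k + 2)*(k^2 - 16) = (k - 4)^3*(k + 2)*(k + 4)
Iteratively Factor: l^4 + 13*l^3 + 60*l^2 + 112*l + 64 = (l + 4)*(l^3 + 9*l^2 + 24*l + 16) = (l + 4)^2*(l^2 + 5*l + 4) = (l + 1)*(l + 4)^2*(l + 4)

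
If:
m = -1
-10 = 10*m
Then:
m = -1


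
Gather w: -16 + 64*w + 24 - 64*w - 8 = 0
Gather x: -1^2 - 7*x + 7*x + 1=0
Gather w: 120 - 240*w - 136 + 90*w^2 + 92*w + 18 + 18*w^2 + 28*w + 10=108*w^2 - 120*w + 12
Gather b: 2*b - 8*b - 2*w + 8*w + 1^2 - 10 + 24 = -6*b + 6*w + 15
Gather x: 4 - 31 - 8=-35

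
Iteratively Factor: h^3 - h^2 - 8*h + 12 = (h - 2)*(h^2 + h - 6) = (h - 2)^2*(h + 3)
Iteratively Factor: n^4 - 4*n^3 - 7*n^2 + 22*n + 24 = (n - 3)*(n^3 - n^2 - 10*n - 8) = (n - 3)*(n + 2)*(n^2 - 3*n - 4) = (n - 4)*(n - 3)*(n + 2)*(n + 1)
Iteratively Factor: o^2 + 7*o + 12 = (o + 3)*(o + 4)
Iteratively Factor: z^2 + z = (z + 1)*(z)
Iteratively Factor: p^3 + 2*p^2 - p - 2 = (p + 1)*(p^2 + p - 2) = (p - 1)*(p + 1)*(p + 2)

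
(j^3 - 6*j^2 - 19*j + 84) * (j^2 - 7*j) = j^5 - 13*j^4 + 23*j^3 + 217*j^2 - 588*j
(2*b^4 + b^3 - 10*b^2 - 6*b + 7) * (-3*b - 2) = -6*b^5 - 7*b^4 + 28*b^3 + 38*b^2 - 9*b - 14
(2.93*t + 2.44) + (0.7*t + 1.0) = 3.63*t + 3.44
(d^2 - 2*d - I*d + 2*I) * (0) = 0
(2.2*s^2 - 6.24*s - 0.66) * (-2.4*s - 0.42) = -5.28*s^3 + 14.052*s^2 + 4.2048*s + 0.2772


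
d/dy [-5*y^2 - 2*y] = -10*y - 2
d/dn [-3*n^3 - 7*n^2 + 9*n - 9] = -9*n^2 - 14*n + 9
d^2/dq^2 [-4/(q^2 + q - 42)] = 8*(q^2 + q - (2*q + 1)^2 - 42)/(q^2 + q - 42)^3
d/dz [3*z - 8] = 3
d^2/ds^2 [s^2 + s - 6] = 2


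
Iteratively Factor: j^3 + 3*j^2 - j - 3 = (j + 1)*(j^2 + 2*j - 3) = (j + 1)*(j + 3)*(j - 1)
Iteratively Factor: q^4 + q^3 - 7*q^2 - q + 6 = (q + 1)*(q^3 - 7*q + 6) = (q + 1)*(q + 3)*(q^2 - 3*q + 2) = (q - 1)*(q + 1)*(q + 3)*(q - 2)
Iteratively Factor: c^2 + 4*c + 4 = (c + 2)*(c + 2)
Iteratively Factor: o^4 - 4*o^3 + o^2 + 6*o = (o)*(o^3 - 4*o^2 + o + 6) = o*(o - 2)*(o^2 - 2*o - 3) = o*(o - 2)*(o + 1)*(o - 3)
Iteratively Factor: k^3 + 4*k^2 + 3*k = (k)*(k^2 + 4*k + 3) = k*(k + 1)*(k + 3)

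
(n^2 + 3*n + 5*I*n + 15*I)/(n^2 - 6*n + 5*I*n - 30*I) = (n + 3)/(n - 6)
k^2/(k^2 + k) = k/(k + 1)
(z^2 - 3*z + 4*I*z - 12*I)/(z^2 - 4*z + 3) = (z + 4*I)/(z - 1)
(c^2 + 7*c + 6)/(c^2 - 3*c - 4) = (c + 6)/(c - 4)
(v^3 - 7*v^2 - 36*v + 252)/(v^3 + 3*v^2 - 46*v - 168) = (v - 6)/(v + 4)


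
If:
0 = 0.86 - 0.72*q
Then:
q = 1.19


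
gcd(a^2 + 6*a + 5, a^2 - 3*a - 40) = a + 5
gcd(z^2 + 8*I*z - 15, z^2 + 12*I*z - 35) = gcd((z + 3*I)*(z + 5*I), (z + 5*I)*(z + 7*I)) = z + 5*I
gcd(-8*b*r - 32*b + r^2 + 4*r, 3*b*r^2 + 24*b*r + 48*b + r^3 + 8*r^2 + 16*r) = r + 4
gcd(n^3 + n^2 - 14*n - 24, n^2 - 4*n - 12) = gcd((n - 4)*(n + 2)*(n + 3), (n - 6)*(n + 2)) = n + 2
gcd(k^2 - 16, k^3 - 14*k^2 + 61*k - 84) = k - 4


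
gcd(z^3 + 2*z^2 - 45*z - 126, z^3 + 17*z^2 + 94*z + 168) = z + 6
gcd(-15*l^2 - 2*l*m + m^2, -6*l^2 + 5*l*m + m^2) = 1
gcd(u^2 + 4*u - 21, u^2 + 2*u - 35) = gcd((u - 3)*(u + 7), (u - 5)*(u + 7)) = u + 7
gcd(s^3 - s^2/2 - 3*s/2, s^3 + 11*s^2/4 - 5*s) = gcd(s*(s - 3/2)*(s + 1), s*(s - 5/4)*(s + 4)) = s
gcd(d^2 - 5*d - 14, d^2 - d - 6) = d + 2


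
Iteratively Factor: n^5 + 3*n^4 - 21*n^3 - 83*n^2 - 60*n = (n + 3)*(n^4 - 21*n^2 - 20*n) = (n + 1)*(n + 3)*(n^3 - n^2 - 20*n) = n*(n + 1)*(n + 3)*(n^2 - n - 20) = n*(n - 5)*(n + 1)*(n + 3)*(n + 4)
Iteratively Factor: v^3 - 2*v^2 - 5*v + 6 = (v - 1)*(v^2 - v - 6) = (v - 1)*(v + 2)*(v - 3)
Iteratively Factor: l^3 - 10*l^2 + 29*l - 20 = (l - 5)*(l^2 - 5*l + 4) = (l - 5)*(l - 4)*(l - 1)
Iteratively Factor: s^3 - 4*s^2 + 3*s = (s - 3)*(s^2 - s) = s*(s - 3)*(s - 1)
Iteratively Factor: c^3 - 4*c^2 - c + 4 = (c - 4)*(c^2 - 1) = (c - 4)*(c + 1)*(c - 1)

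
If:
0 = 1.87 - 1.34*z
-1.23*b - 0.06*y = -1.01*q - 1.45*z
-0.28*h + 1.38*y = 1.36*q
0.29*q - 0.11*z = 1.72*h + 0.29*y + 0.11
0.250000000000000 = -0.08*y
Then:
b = -0.78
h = -0.16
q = -3.14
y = -3.12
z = 1.40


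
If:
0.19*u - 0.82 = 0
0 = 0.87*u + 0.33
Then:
No Solution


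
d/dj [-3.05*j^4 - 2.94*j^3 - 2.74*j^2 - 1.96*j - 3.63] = -12.2*j^3 - 8.82*j^2 - 5.48*j - 1.96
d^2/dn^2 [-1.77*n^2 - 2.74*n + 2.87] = -3.54000000000000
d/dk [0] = 0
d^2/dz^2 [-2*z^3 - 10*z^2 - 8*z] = -12*z - 20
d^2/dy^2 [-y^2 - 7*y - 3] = -2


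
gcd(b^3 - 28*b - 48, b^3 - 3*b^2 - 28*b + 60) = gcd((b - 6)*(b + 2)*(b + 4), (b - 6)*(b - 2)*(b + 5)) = b - 6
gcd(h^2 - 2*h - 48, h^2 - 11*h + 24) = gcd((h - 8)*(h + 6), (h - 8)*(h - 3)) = h - 8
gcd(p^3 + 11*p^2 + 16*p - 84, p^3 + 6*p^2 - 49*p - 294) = p^2 + 13*p + 42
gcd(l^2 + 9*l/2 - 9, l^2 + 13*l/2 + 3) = l + 6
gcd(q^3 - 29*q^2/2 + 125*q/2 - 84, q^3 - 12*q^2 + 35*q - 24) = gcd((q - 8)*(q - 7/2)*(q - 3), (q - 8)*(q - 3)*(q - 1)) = q^2 - 11*q + 24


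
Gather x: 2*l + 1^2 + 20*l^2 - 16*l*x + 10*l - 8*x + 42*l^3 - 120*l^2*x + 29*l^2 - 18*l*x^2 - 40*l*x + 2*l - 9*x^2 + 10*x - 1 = 42*l^3 + 49*l^2 + 14*l + x^2*(-18*l - 9) + x*(-120*l^2 - 56*l + 2)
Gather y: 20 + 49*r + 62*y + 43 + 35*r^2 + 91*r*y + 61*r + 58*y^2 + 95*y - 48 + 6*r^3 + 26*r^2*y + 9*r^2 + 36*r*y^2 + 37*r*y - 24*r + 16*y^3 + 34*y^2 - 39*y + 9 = 6*r^3 + 44*r^2 + 86*r + 16*y^3 + y^2*(36*r + 92) + y*(26*r^2 + 128*r + 118) + 24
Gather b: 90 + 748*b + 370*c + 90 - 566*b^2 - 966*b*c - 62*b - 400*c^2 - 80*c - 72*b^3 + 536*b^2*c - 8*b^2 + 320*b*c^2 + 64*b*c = -72*b^3 + b^2*(536*c - 574) + b*(320*c^2 - 902*c + 686) - 400*c^2 + 290*c + 180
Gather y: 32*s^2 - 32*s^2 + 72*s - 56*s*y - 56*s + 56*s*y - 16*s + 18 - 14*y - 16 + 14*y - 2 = 0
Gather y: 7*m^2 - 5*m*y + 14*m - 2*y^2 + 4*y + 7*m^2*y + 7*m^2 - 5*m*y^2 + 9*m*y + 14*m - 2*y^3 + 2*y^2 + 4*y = 14*m^2 - 5*m*y^2 + 28*m - 2*y^3 + y*(7*m^2 + 4*m + 8)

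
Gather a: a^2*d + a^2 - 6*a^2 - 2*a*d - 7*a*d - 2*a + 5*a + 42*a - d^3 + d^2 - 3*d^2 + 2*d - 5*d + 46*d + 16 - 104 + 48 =a^2*(d - 5) + a*(45 - 9*d) - d^3 - 2*d^2 + 43*d - 40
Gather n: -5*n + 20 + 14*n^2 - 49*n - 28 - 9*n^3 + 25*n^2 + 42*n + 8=-9*n^3 + 39*n^2 - 12*n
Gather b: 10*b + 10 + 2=10*b + 12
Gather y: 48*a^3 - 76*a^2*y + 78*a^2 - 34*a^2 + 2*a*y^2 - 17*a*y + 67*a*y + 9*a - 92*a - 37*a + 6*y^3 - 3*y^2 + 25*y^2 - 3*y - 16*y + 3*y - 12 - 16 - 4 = 48*a^3 + 44*a^2 - 120*a + 6*y^3 + y^2*(2*a + 22) + y*(-76*a^2 + 50*a - 16) - 32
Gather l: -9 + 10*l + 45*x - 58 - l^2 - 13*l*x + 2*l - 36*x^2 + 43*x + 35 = -l^2 + l*(12 - 13*x) - 36*x^2 + 88*x - 32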